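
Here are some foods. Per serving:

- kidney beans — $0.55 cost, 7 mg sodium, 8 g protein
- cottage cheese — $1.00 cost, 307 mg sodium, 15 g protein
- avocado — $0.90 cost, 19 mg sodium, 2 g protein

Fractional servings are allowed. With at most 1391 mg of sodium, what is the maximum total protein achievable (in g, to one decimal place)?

1589.7 g

Protein per mg sodium: kidney beans 1.143, avocado 0.1053, cottage cheese 0.04886.
With no serving limits, spend the whole sodium allowance on kidney beans: 1391 mg / 7 mg × 8 g = 1589.7 g.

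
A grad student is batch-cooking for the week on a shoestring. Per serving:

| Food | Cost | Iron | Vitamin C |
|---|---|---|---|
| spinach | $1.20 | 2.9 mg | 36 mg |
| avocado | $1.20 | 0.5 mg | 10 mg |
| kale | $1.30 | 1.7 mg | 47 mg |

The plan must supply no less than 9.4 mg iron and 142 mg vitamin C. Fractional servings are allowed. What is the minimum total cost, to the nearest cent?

This is a tiny linear program; its minimum lies at a vertex of the feasible set. List the vertices and price them.
spinach only: max(9.4/2.9, 142/36) = 3.944 servings → $4.73.
avocado only: max(9.4/0.5, 142/10) = 18.8 servings → $22.56.
kale only: max(9.4/1.7, 142/47) = 5.529 servings → $7.19.
spinach + avocado with both tight: 2.091 servings and 6.673 servings → $10.52.
spinach + kale with both tight: 2.668 servings and 0.9774 servings → $4.47.
avocado + kale: intersection lies outside the first quadrant.
So the least-cost plan costs $4.47.

$4.47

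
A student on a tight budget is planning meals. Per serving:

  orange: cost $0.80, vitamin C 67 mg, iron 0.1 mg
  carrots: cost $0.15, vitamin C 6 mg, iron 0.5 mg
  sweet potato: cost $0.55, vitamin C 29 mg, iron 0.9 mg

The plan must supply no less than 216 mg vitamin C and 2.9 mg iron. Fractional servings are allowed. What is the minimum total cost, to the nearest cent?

orange only: max(216/67, 2.9/0.1) = 29 servings → $23.20.
carrots only: max(216/6, 2.9/0.5) = 36 servings → $5.40.
sweet potato only: max(216/29, 2.9/0.9) = 7.448 servings → $4.10.
orange + carrots with both tight: 2.754 servings and 5.249 servings → $2.99.
orange + sweet potato with both tight: 1.922 servings and 3.009 servings → $3.19.
carrots + sweet potato: the both-tight solution has a negative serving — not a feasible corner.
So the least-cost plan costs $2.99.

$2.99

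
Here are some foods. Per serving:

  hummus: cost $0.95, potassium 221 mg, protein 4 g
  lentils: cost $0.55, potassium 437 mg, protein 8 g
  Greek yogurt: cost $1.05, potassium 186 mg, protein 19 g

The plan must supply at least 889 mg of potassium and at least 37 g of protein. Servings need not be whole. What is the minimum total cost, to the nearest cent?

With two linear requirements the optimum uses one or two foods; enumerate the corners.
hummus only: max(889/221, 37/4) = 9.25 servings → $8.79.
lentils only: max(889/437, 37/8) = 4.625 servings → $2.54.
Greek yogurt only: max(889/186, 37/19) = 4.78 servings → $5.02.
hummus + lentils: intersection lies outside the first quadrant.
hummus + Greek yogurt with both tight: 2.897 servings and 1.337 servings → $4.16.
lentils + Greek yogurt with both tight: 1.469 servings and 1.329 servings → $2.20.
The minimum over all feasible corners is $2.20.

$2.20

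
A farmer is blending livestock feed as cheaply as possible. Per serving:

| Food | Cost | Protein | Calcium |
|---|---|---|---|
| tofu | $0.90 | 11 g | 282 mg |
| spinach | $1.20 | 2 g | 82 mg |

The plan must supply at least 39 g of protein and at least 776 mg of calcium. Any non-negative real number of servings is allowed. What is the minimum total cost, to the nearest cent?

$3.19

For a min-cost LP with two ≥-constraints, a basic feasible solution has at most two positive variables.
tofu only: max(39/11, 776/282) = 3.545 servings → $3.19.
spinach only: max(39/2, 776/82) = 19.5 servings → $23.40.
tofu + spinach: the both-tight solution has a negative serving — not a feasible corner.
So the least-cost plan costs $3.19.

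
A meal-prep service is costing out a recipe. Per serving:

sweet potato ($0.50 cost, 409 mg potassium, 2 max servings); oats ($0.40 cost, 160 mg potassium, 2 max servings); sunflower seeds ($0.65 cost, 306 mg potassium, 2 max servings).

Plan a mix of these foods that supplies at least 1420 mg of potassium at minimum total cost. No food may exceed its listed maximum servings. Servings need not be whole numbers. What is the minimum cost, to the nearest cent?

Cost per mg of potassium: sweet potato $0.0012, sunflower seeds $0.0021, oats $0.0025.
Take 2 servings of sweet potato: +818.0 mg potassium for $1.00 (total $1.00, still need 602.0 mg).
Take 1.967 servings of sunflower seeds: +602.0 mg potassium for $1.28 (total $2.28, still need 0.0 mg).
Greedy by cheapest-per-mg is optimal for a single linear constraint, so the minimum cost is $2.28.

$2.28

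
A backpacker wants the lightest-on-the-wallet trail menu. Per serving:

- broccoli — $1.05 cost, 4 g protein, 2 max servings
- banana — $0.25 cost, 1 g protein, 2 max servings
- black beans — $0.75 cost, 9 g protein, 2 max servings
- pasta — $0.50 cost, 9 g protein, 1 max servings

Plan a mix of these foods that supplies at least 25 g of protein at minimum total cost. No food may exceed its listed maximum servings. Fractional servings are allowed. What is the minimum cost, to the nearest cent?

Cost per g of protein: pasta $0.0556, black beans $0.0833, banana $0.2500, broccoli $0.2625.
Take 1 serving of pasta: +9.0 g protein for $0.50 (total $0.50, still need 16.0 g).
Take 1.778 servings of black beans: +16.0 g protein for $1.33 (total $1.83, still need 0.0 g).
Filling from the cheapest source first is optimal under one linear minimum: $1.83.

$1.83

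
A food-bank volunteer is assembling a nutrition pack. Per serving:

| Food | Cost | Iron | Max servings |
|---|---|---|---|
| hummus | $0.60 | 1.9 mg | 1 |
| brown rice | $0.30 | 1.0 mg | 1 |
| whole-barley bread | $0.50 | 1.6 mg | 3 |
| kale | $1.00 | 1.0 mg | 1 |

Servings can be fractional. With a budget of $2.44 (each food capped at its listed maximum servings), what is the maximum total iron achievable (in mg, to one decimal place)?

Iron per dollar: brown rice 3.333, whole-barley bread 3.2, hummus 3.167, kale 1.
Take 1 serving of brown rice: spends $0.30, +1.0 mg iron (running total 1.0 mg).
Take 3 servings of whole-barley bread: spends $1.50, +4.8 mg iron (running total 5.8 mg).
Take 1 serving of hummus: spends $0.60, +1.9 mg iron (running total 7.7 mg).
Take 0.04 servings of kale: spends $0.04, +0.0 mg iron (running total 7.7 mg).
Greedy by best ratio exhausts the cost allowance optimally: 7.7 mg.

7.7 mg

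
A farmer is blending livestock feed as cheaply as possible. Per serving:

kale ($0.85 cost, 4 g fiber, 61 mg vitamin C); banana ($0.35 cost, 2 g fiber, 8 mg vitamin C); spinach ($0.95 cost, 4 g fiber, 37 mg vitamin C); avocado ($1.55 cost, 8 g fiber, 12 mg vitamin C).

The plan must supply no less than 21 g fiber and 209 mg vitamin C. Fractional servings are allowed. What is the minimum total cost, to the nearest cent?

$4.09

A basic optimal solution has at most two foods positive. Try each food alone and each pair with both targets met exactly.
kale only: max(21/4, 209/61) = 5.25 servings → $4.46.
banana only: max(21/2, 209/8) = 26.12 servings → $9.14.
spinach only: max(21/4, 209/37) = 5.649 servings → $5.37.
avocado only: max(21/8, 209/12) = 17.42 servings → $27.00.
kale + banana with both tight: 2.778 servings and 4.944 servings → $4.09.
kale + spinach with both tight: 0.6146 servings and 4.635 servings → $4.93.
kale + avocado with both tight: 3.227 servings and 1.011 servings → $4.31.
banana + spinach: intersection lies outside the first quadrant.
banana + avocado: intersection lies outside the first quadrant.
spinach + avocado: intersection lies outside the first quadrant.
The minimum over all feasible corners is $4.09.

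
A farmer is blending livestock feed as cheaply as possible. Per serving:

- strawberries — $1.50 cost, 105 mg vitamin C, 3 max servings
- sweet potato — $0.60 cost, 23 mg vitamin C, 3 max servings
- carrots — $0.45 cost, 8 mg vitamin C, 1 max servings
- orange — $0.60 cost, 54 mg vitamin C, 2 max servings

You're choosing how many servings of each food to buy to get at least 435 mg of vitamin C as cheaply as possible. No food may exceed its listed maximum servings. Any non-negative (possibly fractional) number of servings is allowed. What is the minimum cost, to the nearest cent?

Cost per mg of vitamin C: orange $0.0111, strawberries $0.0143, sweet potato $0.0261, carrots $0.0563.
Take 2 servings of orange: +108.0 mg vitamin C for $1.20 (total $1.20, still need 327.0 mg).
Take 3 servings of strawberries: +315.0 mg vitamin C for $4.50 (total $5.70, still need 12.0 mg).
Take 0.5217 servings of sweet potato: +12.0 mg vitamin C for $0.31 (total $6.01, still need 0.0 mg).
Greedy by cheapest-per-mg is optimal for a single linear constraint, so the minimum cost is $6.01.

$6.01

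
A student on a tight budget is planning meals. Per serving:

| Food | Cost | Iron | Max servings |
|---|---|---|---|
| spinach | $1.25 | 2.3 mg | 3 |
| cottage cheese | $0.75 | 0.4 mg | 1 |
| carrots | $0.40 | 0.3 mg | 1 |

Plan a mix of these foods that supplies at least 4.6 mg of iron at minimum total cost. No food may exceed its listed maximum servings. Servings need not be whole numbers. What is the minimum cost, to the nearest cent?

$2.50

Cost per mg of iron: spinach $0.5435, carrots $1.3333, cottage cheese $1.8750.
Take 2 servings of spinach: +4.6 mg iron for $2.50 (total $2.50, still need 0.0 mg).
Filling from the cheapest source first is optimal under one linear minimum: $2.50.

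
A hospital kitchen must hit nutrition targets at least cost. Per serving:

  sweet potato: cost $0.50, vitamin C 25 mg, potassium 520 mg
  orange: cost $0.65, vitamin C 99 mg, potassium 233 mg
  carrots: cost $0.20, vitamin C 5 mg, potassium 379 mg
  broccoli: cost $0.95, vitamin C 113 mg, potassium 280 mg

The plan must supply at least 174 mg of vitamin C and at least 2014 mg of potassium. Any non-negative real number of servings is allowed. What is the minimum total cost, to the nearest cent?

$1.87

Minimising a linear cost over {vitamin C ≥ 174, potassium ≥ 2014, servings ≥ 0} — the optimum is at a vertex, using one or two foods.
sweet potato only: max(174/25, 2014/520) = 6.96 servings → $3.48.
orange only: max(174/99, 2014/233) = 8.644 servings → $5.62.
carrots only: max(174/5, 2014/379) = 34.8 servings → $6.96.
broccoli only: max(174/113, 2014/280) = 7.193 servings → $6.83.
sweet potato + orange with both tight: 3.479 servings and 0.879 servings → $2.31.
sweet potato + carrots: the both-tight solution has a negative serving — not a feasible corner.
sweet potato + broccoli with both tight: 3.456 servings and 0.7753 servings → $2.46.
orange + carrots with both tight: 1.537 servings and 4.369 servings → $1.87.
orange + broccoli: the both-tight solution has a negative serving — not a feasible corner.
carrots + broccoli with both tight: 4.318 servings and 1.349 servings → $2.14.
So the least-cost plan costs $1.87.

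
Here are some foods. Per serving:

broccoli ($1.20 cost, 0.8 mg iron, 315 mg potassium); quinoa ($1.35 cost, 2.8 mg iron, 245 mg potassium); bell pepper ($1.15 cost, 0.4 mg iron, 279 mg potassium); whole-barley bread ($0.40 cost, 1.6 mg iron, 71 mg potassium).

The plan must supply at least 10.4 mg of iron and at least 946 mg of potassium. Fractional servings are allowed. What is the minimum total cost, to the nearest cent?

Check every corner: each single food scaled to meet both minima, and each pair solved so both constraints bind.
broccoli only: max(10.4/0.8, 946/315) = 13 servings → $15.60.
quinoa only: max(10.4/2.8, 946/245) = 3.861 servings → $5.21.
bell pepper only: max(10.4/0.4, 946/279) = 26 servings → $29.90.
whole-barley bread only: max(10.4/1.6, 946/71) = 13.32 servings → $5.33.
broccoli + quinoa with both tight: 0.1469 servings and 3.672 servings → $5.13.
broccoli + bell pepper: the both-tight solution has a negative serving — not a feasible corner.
broccoli + whole-barley bread with both tight: 1.733 servings and 5.633 servings → $4.33.
quinoa + bell pepper with both tight: 3.693 servings and 0.1475 servings → $5.16.
quinoa + whole-barley bread: the both-tight solution has a negative serving — not a feasible corner.
bell pepper + whole-barley bread with both tight: 1.855 servings and 6.036 servings → $4.55.
So the least-cost plan costs $4.33.

$4.33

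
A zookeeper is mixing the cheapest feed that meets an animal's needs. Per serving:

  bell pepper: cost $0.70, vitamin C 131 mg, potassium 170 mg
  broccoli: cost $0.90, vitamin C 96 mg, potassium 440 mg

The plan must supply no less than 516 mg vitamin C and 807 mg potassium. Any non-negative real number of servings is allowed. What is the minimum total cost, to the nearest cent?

$2.93

This is a tiny linear program; its minimum lies at a vertex of the feasible set. List the vertices and price them.
bell pepper only: max(516/131, 807/170) = 4.747 servings → $3.32.
broccoli only: max(516/96, 807/440) = 5.375 servings → $4.84.
bell pepper + broccoli with both tight: 3.62 servings and 0.4356 servings → $2.93.
The minimum over all feasible corners is $2.93.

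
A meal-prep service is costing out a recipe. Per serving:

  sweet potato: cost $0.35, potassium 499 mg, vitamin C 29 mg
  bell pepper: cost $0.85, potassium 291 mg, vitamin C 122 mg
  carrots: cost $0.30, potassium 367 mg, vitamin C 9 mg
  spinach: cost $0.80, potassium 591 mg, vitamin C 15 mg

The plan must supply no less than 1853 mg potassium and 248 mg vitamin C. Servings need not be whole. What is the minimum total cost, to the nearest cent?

This is a tiny linear program; its minimum lies at a vertex of the feasible set. List the vertices and price them.
sweet potato only: max(1853/499, 248/29) = 8.552 servings → $2.99.
bell pepper only: max(1853/291, 248/122) = 6.368 servings → $5.41.
carrots only: max(1853/367, 248/9) = 27.56 servings → $8.27.
spinach only: max(1853/591, 248/15) = 16.53 servings → $13.23.
sweet potato + bell pepper with both tight: 2.935 servings and 1.335 servings → $2.16.
sweet potato + carrots: intersection lies outside the first quadrant.
sweet potato + spinach with both targets exact would need a negative amount; discard.
bell pepper + carrots with both tight: 1.763 servings and 3.651 servings → $2.59.
bell pepper + spinach with both tight: 1.753 servings and 2.272 servings → $3.31.
carrots + spinach: intersection lies outside the first quadrant.
So the least-cost plan costs $2.16.

$2.16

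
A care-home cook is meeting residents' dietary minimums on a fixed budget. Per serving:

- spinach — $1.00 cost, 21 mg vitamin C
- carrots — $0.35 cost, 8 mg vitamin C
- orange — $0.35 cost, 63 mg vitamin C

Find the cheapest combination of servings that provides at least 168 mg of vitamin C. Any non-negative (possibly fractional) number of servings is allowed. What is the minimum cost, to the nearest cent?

$0.93

Cost per mg of vitamin C: orange $0.0056, carrots $0.0437, spinach $0.0476.
With no serving limits, use only orange: 168 mg / 63 mg = 2.667 servings × $0.35 = $0.93.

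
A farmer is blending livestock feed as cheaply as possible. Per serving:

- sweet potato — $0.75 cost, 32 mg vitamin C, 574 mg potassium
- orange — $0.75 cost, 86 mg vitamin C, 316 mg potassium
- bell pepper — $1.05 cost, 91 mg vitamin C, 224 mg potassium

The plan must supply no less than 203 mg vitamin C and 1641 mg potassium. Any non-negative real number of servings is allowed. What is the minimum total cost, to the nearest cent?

Two binding constraints pin down two serving amounts, so the optimal mix uses at most two foods. The candidates are each food alone (scaled to the tighter of vitamin C/potassium) and each pair with both constraints tight.
sweet potato only: max(203/32, 1641/574) = 6.344 servings → $4.76.
orange only: max(203/86, 1641/316) = 5.193 servings → $3.89.
bell pepper only: max(203/91, 1641/224) = 7.326 servings → $7.69.
sweet potato + orange with both tight: 1.961 servings and 1.631 servings → $2.69.
sweet potato + bell pepper with both tight: 2.305 servings and 1.42 servings → $3.22.
orange + bell pepper: intersection lies outside the first quadrant.
So the least-cost plan costs $2.69.

$2.69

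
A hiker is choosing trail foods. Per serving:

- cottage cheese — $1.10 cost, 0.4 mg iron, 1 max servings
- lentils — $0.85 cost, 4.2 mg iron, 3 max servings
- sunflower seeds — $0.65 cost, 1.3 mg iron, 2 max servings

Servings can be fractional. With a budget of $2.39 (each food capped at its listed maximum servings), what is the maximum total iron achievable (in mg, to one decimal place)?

Iron per dollar: lentils 4.941, sunflower seeds 2, cottage cheese 0.3636.
Take 2.812 servings of lentils: spends $2.39, +11.8 mg iron (running total 11.8 mg).
Greedy by best ratio exhausts the cost allowance optimally: 11.8 mg.

11.8 mg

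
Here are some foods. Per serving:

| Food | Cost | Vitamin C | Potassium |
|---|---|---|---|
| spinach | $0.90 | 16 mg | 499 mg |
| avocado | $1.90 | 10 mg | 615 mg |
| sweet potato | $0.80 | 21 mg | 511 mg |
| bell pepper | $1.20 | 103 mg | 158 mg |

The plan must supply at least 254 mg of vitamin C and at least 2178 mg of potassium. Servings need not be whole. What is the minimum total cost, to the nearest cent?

$5.03

Minimising a linear cost over {vitamin C ≥ 254, potassium ≥ 2178, servings ≥ 0} — the optimum is at a vertex, using one or two foods.
spinach only: max(254/16, 2178/499) = 15.88 servings → $14.29.
avocado only: max(254/10, 2178/615) = 25.4 servings → $48.26.
sweet potato only: max(254/21, 2178/511) = 12.1 servings → $9.68.
bell pepper only: max(254/103, 2178/158) = 13.78 servings → $16.54.
spinach + avocado with both targets exact would need a negative amount; discard.
spinach + sweet potato: the both-tight solution has a negative serving — not a feasible corner.
spinach + bell pepper with both tight: 3.769 servings and 1.88 servings → $5.65.
avocado + sweet potato: intersection lies outside the first quadrant.
avocado + bell pepper with both tight: 2.982 servings and 2.176 servings → $8.28.
sweet potato + bell pepper with both tight: 3.735 servings and 1.704 servings → $5.03.
The minimum over all feasible corners is $5.03.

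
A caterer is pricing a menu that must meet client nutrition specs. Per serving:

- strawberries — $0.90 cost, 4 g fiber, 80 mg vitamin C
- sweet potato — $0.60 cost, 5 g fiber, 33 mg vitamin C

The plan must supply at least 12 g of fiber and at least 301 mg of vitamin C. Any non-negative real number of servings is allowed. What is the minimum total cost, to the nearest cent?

A basic optimal solution has at most two foods positive. Try each food alone and each pair with both targets met exactly.
strawberries only: max(12/4, 301/80) = 3.763 servings → $3.39.
sweet potato only: max(12/5, 301/33) = 9.121 servings → $5.47.
strawberries + sweet potato with both targets exact would need a negative amount; discard.
The minimum over all feasible corners is $3.39.

$3.39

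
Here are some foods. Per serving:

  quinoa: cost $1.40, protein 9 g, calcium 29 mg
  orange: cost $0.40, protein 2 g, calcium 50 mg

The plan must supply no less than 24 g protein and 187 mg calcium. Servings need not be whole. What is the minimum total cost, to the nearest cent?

$3.96

For a min-cost LP with two ≥-constraints, a basic feasible solution has at most two positive variables.
quinoa only: max(24/9, 187/29) = 6.448 servings → $9.03.
orange only: max(24/2, 187/50) = 12 servings → $4.80.
quinoa + orange with both tight: 2.107 servings and 2.518 servings → $3.96.
The minimum over all feasible corners is $3.96.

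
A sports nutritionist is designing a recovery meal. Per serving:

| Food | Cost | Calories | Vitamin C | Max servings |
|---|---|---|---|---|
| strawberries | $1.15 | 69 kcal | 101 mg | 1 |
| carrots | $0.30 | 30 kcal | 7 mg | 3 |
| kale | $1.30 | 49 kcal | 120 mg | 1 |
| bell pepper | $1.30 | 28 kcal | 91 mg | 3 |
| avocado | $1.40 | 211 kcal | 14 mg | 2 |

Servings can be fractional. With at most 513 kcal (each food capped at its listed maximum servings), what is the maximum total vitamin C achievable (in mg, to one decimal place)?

Vitamin C per kcal: bell pepper 3.25, kale 2.449, strawberries 1.464, carrots 0.2333, avocado 0.06635.
Take 3 servings of bell pepper: uses 84 kcal, +273.0 mg vitamin C (running total 273.0 mg).
Take 1 serving of kale: uses 49 kcal, +120.0 mg vitamin C (running total 393.0 mg).
Take 1 serving of strawberries: uses 69 kcal, +101.0 mg vitamin C (running total 494.0 mg).
Take 3 servings of carrots: uses 90 kcal, +21.0 mg vitamin C (running total 515.0 mg).
Take 1.047 servings of avocado: uses 221 kcal, +14.7 mg vitamin C (running total 529.7 mg).
Filling greedily by vitamin C-per-kcal is optimal for one linear limit, giving 529.7 mg.

529.7 mg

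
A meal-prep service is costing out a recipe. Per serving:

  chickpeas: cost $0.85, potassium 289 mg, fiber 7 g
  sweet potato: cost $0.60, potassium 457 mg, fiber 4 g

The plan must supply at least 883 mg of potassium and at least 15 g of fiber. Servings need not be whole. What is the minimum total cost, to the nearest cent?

$1.92

Compare the cost at each extreme point of the feasible region.
chickpeas only: max(883/289, 15/7) = 3.055 servings → $2.60.
sweet potato only: max(883/457, 15/4) = 3.75 servings → $2.25.
chickpeas + sweet potato with both tight: 1.627 servings and 0.9036 servings → $1.92.
Cheapest feasible corner: $1.92.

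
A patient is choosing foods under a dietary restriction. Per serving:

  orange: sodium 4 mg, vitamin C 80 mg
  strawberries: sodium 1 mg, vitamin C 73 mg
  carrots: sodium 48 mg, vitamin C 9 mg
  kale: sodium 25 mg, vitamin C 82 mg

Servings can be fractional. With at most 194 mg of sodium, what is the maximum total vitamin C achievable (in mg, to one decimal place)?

Vitamin C per mg sodium: strawberries 73, orange 20, kale 3.28, carrots 0.1875.
With no serving limits, spend the whole sodium allowance on strawberries: 194 mg / 1 mg × 73 mg = 14162.0 mg.

14162.0 mg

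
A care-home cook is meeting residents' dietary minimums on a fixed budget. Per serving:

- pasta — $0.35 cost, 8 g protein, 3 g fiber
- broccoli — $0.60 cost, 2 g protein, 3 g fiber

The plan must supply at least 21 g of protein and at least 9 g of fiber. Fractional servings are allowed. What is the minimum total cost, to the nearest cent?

$1.05

Check every corner: each single food scaled to meet both minima, and each pair solved so both constraints bind.
pasta only: max(21/8, 9/3) = 3 servings → $1.05.
broccoli only: max(21/2, 9/3) = 10.5 servings → $6.30.
pasta + broccoli with both tight: 2.5 servings and 0.5 servings → $1.18.
So the least-cost plan costs $1.05.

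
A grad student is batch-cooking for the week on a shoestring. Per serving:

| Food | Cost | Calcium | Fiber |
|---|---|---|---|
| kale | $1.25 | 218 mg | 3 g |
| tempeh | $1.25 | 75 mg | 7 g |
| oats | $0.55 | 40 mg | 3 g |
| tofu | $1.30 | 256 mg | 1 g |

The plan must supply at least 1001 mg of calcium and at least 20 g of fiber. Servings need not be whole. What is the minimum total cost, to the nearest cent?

$6.55

The cheapest plan sits at a corner of the feasible region — with two constraints it uses at most two foods.
kale only: max(1001/218, 20/3) = 6.667 servings → $8.33.
tempeh only: max(1001/75, 20/7) = 13.35 servings → $16.68.
oats only: max(1001/40, 20/3) = 25.02 servings → $13.76.
tofu only: max(1001/256, 20/1) = 20 servings → $26.00.
kale + tempeh with both tight: 4.233 servings and 1.043 servings → $6.59.
kale + oats with both tight: 4.125 servings and 2.541 servings → $6.55.
kale + tofu with both targets exact would need a negative amount; discard.
tempeh + oats: the both-tight solution has a negative serving — not a feasible corner.
tempeh + tofu with both tight: 2.399 servings and 3.207 servings → $7.17.
oats + tofu with both tight: 5.658 servings and 3.026 servings → $7.05.
So the least-cost plan costs $6.55.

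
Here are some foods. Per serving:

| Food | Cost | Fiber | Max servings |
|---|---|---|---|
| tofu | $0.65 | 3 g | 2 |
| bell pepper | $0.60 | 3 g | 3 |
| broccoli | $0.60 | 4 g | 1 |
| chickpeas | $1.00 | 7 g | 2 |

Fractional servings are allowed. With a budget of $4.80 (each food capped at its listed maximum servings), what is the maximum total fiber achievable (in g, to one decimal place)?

Fiber per dollar: chickpeas 7, broccoli 6.667, bell pepper 5, tofu 4.615.
Take 2 servings of chickpeas: spends $2.00, +14.0 g fiber (running total 14.0 g).
Take 1 serving of broccoli: spends $0.60, +4.0 g fiber (running total 18.0 g).
Take 3 servings of bell pepper: spends $1.80, +9.0 g fiber (running total 27.0 g).
Take 0.6154 servings of tofu: spends $0.40, +1.8 g fiber (running total 28.8 g).
Greedy by best ratio exhausts the cost allowance optimally: 28.8 g.

28.8 g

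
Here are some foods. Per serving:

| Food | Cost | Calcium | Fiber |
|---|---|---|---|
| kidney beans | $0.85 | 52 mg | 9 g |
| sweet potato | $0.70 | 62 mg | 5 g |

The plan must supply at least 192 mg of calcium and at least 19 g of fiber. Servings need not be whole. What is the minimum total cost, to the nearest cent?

$2.36

At the optimum either one food covers both requirements or two foods hit both targets exactly; no other combination can be cheaper.
kidney beans only: max(192/52, 19/9) = 3.692 servings → $3.14.
sweet potato only: max(192/62, 19/5) = 3.8 servings → $2.66.
kidney beans + sweet potato with both tight: 0.7315 servings and 2.483 servings → $2.36.
Cheapest feasible corner: $2.36.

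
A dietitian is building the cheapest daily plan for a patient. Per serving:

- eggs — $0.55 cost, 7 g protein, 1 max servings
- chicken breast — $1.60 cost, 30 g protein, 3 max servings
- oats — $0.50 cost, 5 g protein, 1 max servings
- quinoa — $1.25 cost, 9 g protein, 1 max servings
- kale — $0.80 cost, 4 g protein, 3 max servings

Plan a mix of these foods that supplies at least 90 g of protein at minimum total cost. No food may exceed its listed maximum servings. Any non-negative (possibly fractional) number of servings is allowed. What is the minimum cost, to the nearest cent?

Cost per g of protein: chicken breast $0.0533, eggs $0.0786, oats $0.1000, quinoa $0.1389, kale $0.2000.
Take 3 servings of chicken breast: +90.0 g protein for $4.80 (total $4.80, still need 0.0 g).
Filling from the cheapest source first is optimal under one linear minimum: $4.80.

$4.80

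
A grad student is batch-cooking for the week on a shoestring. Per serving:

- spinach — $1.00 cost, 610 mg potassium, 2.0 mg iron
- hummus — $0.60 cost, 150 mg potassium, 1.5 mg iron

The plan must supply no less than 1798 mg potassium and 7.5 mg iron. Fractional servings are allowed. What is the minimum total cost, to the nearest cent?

$3.51

A basic optimal solution has at most two foods positive. Try each food alone and each pair with both targets met exactly.
spinach only: max(1798/610, 7.5/2.0) = 3.75 servings → $3.75.
hummus only: max(1798/150, 7.5/1.5) = 11.99 servings → $7.19.
spinach + hummus with both tight: 2.556 servings and 1.592 servings → $3.51.
The minimum over all feasible corners is $3.51.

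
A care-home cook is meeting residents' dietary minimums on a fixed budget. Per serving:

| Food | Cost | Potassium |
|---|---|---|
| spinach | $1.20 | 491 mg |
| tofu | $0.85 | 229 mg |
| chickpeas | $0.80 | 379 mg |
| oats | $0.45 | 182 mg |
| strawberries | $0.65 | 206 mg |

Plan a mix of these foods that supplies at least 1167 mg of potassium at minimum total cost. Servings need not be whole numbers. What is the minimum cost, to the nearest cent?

$2.46

Cost per mg of potassium: chickpeas $0.0021, spinach $0.0024, oats $0.0025, strawberries $0.0032, tofu $0.0037.
With no serving limits, use only chickpeas: 1167 mg / 379 mg = 3.079 servings × $0.80 = $2.46.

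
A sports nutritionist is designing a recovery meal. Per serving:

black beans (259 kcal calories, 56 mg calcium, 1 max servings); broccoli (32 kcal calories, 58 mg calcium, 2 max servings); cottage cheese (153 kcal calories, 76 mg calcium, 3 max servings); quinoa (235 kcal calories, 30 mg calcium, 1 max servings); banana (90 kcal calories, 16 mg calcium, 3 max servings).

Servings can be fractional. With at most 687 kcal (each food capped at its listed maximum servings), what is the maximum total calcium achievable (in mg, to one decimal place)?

379.5 mg

Calcium per kcal: broccoli 1.812, cottage cheese 0.4967, black beans 0.2162, banana 0.1778, quinoa 0.1277.
Take 2 servings of broccoli: uses 64 kcal, +116.0 mg calcium (running total 116.0 mg).
Take 3 servings of cottage cheese: uses 459 kcal, +228.0 mg calcium (running total 344.0 mg).
Take 0.6332 servings of black beans: uses 164 kcal, +35.5 mg calcium (running total 379.5 mg).
Filling greedily by calcium-per-kcal is optimal for one linear limit, giving 379.5 mg.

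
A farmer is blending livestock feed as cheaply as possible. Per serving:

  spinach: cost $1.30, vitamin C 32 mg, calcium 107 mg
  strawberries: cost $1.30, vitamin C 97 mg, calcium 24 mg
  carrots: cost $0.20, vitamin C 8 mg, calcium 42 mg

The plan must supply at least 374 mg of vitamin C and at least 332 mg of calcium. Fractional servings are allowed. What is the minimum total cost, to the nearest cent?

With two linear requirements the optimum uses one or two foods; enumerate the corners.
spinach only: max(374/32, 332/107) = 11.69 servings → $15.19.
strawberries only: max(374/97, 332/24) = 13.83 servings → $17.98.
carrots only: max(374/8, 332/42) = 46.75 servings → $9.35.
spinach + strawberries with both tight: 2.417 servings and 3.058 servings → $7.12.
spinach + carrots with both targets exact would need a negative amount; discard.
strawberries + carrots with both tight: 3.362 servings and 5.984 servings → $5.57.
So the least-cost plan costs $5.57.

$5.57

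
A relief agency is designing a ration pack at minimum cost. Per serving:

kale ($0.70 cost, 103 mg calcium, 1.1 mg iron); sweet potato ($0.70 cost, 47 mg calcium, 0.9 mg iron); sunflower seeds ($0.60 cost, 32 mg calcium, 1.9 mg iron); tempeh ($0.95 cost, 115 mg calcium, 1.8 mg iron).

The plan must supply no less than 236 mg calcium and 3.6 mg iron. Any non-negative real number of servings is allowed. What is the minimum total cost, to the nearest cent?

$1.87

Compare the cost at each extreme point of the feasible region.
kale only: max(236/103, 3.6/1.1) = 3.273 servings → $2.29.
sweet potato only: max(236/47, 3.6/0.9) = 5.021 servings → $3.51.
sunflower seeds only: max(236/32, 3.6/1.9) = 7.375 servings → $4.42.
tempeh only: max(236/115, 3.6/1.8) = 2.052 servings → $1.95.
kale + sweet potato with both tight: 1.054 servings and 2.712 servings → $2.64.
kale + sunflower seeds with both tight: 2.076 servings and 0.6928 servings → $1.87.
kale + tempeh with both tight: 0.1834 servings and 1.888 servings → $1.92.
sweet potato + sunflower seeds with both targets exact would need a negative amount; discard.
sweet potato + tempeh: the both-tight solution has a negative serving — not a feasible corner.
sunflower seeds + tempeh with both targets exact would need a negative amount; discard.
The minimum over all feasible corners is $1.87.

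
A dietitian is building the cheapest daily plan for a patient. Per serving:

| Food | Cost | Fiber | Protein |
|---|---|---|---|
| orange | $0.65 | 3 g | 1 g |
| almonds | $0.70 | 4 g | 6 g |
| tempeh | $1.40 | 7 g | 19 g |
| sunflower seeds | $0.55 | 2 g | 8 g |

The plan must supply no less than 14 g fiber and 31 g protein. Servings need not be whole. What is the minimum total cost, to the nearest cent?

$2.66

Minimising a linear cost over {fiber ≥ 14, protein ≥ 31, servings ≥ 0} — the optimum is at a vertex, using one or two foods.
orange only: max(14/3, 31/1) = 31 servings → $20.15.
almonds only: max(14/4, 31/6) = 5.167 servings → $3.62.
tempeh only: max(14/7, 31/19) = 2 servings → $2.80.
sunflower seeds only: max(14/2, 31/8) = 7 servings → $3.85.
orange + almonds: the both-tight solution has a negative serving — not a feasible corner.
orange + tempeh with both tight: 0.98 servings and 1.58 servings → $2.85.
orange + sunflower seeds with both tight: 2.273 servings and 3.591 servings → $3.45.
almonds + tempeh with both tight: 1.441 servings and 1.176 servings → $2.66.
almonds + sunflower seeds with both tight: 2.5 servings and 2 servings → $2.85.
tempeh + sunflower seeds: intersection lies outside the first quadrant.
Cheapest feasible corner: $2.66.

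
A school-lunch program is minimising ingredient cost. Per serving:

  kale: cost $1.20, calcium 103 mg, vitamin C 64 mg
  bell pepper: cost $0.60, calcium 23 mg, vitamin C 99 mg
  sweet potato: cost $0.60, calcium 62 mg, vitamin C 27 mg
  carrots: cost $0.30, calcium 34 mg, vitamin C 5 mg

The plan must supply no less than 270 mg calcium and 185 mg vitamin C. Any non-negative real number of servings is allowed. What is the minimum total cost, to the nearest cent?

$2.90

kale only: max(270/103, 185/64) = 2.891 servings → $3.47.
bell pepper only: max(270/23, 185/99) = 11.74 servings → $7.04.
sweet potato only: max(270/62, 185/27) = 6.852 servings → $4.11.
carrots only: max(270/34, 185/5) = 37 servings → $11.10.
kale + bell pepper with both tight: 2.576 servings and 0.2034 servings → $3.21.
kale + sweet potato: intersection lies outside the first quadrant.
kale + carrots: intersection lies outside the first quadrant.
bell pepper + sweet potato with both tight: 0.7577 servings and 4.074 servings → $2.90.
bell pepper + carrots with both tight: 1.52 servings and 6.913 servings → $2.99.
sweet potato + carrots with both targets exact would need a negative amount; discard.
Cheapest feasible corner: $2.90.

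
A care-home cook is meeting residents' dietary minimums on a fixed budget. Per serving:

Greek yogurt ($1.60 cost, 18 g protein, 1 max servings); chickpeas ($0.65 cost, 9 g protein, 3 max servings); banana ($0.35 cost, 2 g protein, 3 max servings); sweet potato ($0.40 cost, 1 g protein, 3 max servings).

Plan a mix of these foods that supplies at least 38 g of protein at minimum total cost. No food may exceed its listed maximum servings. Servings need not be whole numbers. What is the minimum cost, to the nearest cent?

$2.93

Cost per g of protein: chickpeas $0.0722, Greek yogurt $0.0889, banana $0.1750, sweet potato $0.4000.
Take 3 servings of chickpeas: +27.0 g protein for $1.95 (total $1.95, still need 11.0 g).
Take 0.6111 servings of Greek yogurt: +11.0 g protein for $0.98 (total $2.93, still need 0.0 g).
Filling from the cheapest source first is optimal under one linear minimum: $2.93.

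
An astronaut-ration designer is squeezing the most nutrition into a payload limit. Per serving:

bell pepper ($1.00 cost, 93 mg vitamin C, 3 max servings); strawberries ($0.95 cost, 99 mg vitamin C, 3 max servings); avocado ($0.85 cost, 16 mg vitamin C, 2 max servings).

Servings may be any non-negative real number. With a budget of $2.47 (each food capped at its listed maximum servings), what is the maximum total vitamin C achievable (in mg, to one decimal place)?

257.4 mg

Vitamin C per dollar: strawberries 104.2, bell pepper 93, avocado 18.82.
Take 2.6 servings of strawberries: spends $2.47, +257.4 mg vitamin C (running total 257.4 mg).
Greedy by best ratio exhausts the cost allowance optimally: 257.4 mg.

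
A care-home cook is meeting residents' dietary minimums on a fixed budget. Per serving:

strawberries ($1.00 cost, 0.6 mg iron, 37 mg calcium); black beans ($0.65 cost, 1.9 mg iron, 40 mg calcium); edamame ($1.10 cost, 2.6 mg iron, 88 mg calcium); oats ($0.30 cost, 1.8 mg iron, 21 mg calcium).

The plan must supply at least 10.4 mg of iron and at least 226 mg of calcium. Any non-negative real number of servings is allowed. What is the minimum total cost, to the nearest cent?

Compare the cost at each extreme point of the feasible region.
strawberries only: max(10.4/0.6, 226/37) = 17.33 servings → $17.33.
black beans only: max(10.4/1.9, 226/40) = 5.65 servings → $3.67.
edamame only: max(10.4/2.6, 226/88) = 4 servings → $4.40.
oats only: max(10.4/1.8, 226/21) = 10.76 servings → $3.23.
strawberries + black beans with both tight: 0.2894 servings and 5.382 servings → $3.79.
strawberries + edamame: the both-tight solution has a negative serving — not a feasible corner.
strawberries + oats with both tight: 3.489 servings and 4.615 servings → $4.87.
black beans + edamame with both tight: 5.184 servings and 0.212 servings → $3.60.
black beans + oats: intersection lies outside the first quadrant.
edamame + oats with both tight: 1.815 servings and 3.156 servings → $2.94.
The minimum over all feasible corners is $2.94.

$2.94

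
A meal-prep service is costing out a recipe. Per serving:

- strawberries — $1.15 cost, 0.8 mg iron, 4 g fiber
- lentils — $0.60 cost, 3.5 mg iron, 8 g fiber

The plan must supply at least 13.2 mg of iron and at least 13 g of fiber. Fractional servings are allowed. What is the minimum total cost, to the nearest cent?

This is a tiny linear program; its minimum lies at a vertex of the feasible set. List the vertices and price them.
strawberries only: max(13.2/0.8, 13/4) = 16.5 servings → $18.98.
lentils only: max(13.2/3.5, 13/8) = 3.771 servings → $2.26.
strawberries + lentils: the both-tight solution has a negative serving — not a feasible corner.
So the least-cost plan costs $2.26.

$2.26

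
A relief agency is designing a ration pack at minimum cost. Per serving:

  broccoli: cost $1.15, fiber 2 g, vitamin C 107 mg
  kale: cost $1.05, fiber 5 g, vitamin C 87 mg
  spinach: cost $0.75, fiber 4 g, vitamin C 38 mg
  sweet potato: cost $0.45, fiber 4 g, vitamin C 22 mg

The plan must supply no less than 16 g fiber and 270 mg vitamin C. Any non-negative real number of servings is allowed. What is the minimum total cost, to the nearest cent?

$3.29

Two binding constraints pin down two serving amounts, so the optimal mix uses at most two foods. The candidates are each food alone (scaled to the tighter of fiber/vitamin C) and each pair with both constraints tight.
broccoli only: max(16/2, 270/107) = 8 servings → $9.20.
kale only: max(16/5, 270/87) = 3.2 servings → $3.36.
spinach only: max(16/4, 270/38) = 7.105 servings → $5.33.
sweet potato only: max(16/4, 270/22) = 12.27 servings → $5.52.
broccoli + kale: the both-tight solution has a negative serving — not a feasible corner.
broccoli + spinach with both tight: 1.341 servings and 3.33 servings → $4.04.
broccoli + sweet potato with both tight: 1.896 servings and 3.052 servings → $3.55.
kale + spinach with both tight: 2.987 servings and 0.2658 servings → $3.34.
kale + sweet potato with both tight: 3.059 servings and 0.1765 servings → $3.29.
spinach + sweet potato: intersection lies outside the first quadrant.
The minimum over all feasible corners is $3.29.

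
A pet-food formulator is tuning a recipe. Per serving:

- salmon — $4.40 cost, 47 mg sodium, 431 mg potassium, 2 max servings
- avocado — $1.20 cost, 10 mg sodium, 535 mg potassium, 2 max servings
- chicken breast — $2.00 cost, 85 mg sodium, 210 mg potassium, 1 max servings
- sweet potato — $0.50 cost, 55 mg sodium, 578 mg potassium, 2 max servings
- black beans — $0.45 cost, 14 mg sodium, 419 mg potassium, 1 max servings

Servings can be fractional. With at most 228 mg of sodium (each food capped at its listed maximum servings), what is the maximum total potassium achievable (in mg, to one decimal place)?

3415.3 mg

Potassium per mg sodium: avocado 53.5, black beans 29.93, sweet potato 10.51, salmon 9.17, chicken breast 2.471.
Take 2 servings of avocado: uses 20 mg sodium, +1070.0 mg potassium (running total 1070.0 mg).
Take 1 serving of black beans: uses 14 mg sodium, +419.0 mg potassium (running total 1489.0 mg).
Take 2 servings of sweet potato: uses 110 mg sodium, +1156.0 mg potassium (running total 2645.0 mg).
Take 1.787 servings of salmon: uses 84 mg sodium, +770.3 mg potassium (running total 3415.3 mg).
Filling greedily by potassium-per-mg sodium is optimal for one linear limit, giving 3415.3 mg.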